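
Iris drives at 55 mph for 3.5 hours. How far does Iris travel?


Use the formula: distance = speed x time
Speed = 55 mph, Time = 3.5 hours
55 x 3.5 = 192.5 miles

192.5 miles


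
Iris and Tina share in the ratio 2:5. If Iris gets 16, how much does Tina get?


Find the multiplier:
16 / 2 = 8
Apply to Tina's share:
5 x 8 = 40

40


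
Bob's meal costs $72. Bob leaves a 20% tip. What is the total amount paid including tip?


Calculate the tip:
20% of $72 = $14.40
Add tip to meal cost:
$72 + $14.40 = $86.40

$86.40


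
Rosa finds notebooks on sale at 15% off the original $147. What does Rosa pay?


Calculate the discount amount:
15% of $147 = $22.05
Subtract from original:
$147 - $22.05 = $124.95

$124.95


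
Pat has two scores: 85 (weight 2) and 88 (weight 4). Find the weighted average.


Weighted sum:
2 x 85 + 4 x 88 = 522
Total weight:
2 + 4 = 6
Weighted average:
522 / 6 = 87

87


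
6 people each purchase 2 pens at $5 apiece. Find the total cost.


Cost per person:
2 x $5 = $10
Group total:
6 x $10 = $60

$60


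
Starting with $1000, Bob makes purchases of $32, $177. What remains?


Add up expenses:
$32 + $177 = $209
Subtract from budget:
$1000 - $209 = $791

$791


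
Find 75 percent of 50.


Convert percentage to decimal:
75% = 0.75
Multiply:
50 x 0.75 = 37.5

37.5


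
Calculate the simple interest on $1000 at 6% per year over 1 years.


Use the formula I = P x R x T / 100
P x R x T = 1000 x 6 x 1 = 6000
I = 6000 / 100 = $60

$60


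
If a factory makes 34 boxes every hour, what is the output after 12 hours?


Production rate: 34 boxes per hour
Time: 12 hours
Total: 34 x 12 = 408 boxes

408 boxes


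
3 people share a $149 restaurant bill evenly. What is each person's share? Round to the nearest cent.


Total bill: $149
Number of people: 3
Each pays: $149 / 3 = $49.6666... ≈ $49.67

$49.67


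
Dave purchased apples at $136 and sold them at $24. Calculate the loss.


Selling price = $24
Cost price = $136
Loss = cost price - selling price:
Loss = $136 - $24 = $112

$112


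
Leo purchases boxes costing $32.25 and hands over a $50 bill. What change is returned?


Start with the amount paid:
$50
Subtract the price:
$50 - $32.25 = $17.75

$17.75


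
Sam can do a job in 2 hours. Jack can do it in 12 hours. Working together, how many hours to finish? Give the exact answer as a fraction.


Sam's rate: 1/2 of the job per hour
Jack's rate: 1/12 of the job per hour
Combined rate: 1/2 + 1/12 = 7/12 per hour
Time = 1 / (7/12) = 12/7 hours (≈ 1.71 hours)

12/7 hours


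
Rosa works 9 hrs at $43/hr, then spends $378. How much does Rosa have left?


Calculate earnings:
9 x $43 = $387
Subtract spending:
$387 - $378 = $9

$9


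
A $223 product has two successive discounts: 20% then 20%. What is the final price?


First discount:
20% of $223 = $44.60
Price after first discount:
$223 - $44.60 = $178.40
Second discount:
20% of $178.40 = $35.68
Final price:
$178.40 - $35.68 = $142.72

$142.72


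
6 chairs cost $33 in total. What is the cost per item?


Total cost: $33
Number of items: 6
Unit price: $33 / 6 = $5.50

$5.50


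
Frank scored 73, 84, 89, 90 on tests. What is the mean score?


Add the scores:
73 + 84 + 89 + 90 = 336
Divide by the number of tests:
336 / 4 = 84

84


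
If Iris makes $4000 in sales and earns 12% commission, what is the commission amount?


Convert rate to decimal:
12% = 0.12
Multiply by sales:
$4000 x 0.12 = $480

$480


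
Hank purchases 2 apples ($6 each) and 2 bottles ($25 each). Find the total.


Cost of apples:
2 x $6 = $12
Cost of bottles:
2 x $25 = $50
Add both:
$12 + $50 = $62

$62


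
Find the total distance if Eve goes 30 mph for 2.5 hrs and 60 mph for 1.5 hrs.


Leg 1 distance:
30 x 2.5 = 75 miles
Leg 2 distance:
60 x 1.5 = 90 miles
Total distance:
75 + 90 = 165 miles

165 miles


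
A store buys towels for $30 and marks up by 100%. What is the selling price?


Calculate the markup amount:
100% of $30 = $30
Add to cost:
$30 + $30 = $60

$60


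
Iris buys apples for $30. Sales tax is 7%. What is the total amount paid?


Calculate the tax:
7% of $30 = $2.10
Add tax to price:
$30 + $2.10 = $32.10

$32.10


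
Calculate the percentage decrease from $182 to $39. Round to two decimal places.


Find the absolute change:
|39 - 182| = 143
Divide by original and multiply by 100:
143 / 182 x 100 = 78.5714...% ≈ 78.57%

78.57%


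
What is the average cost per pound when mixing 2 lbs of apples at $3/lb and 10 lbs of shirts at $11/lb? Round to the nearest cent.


Cost of apples:
2 x $3 = $6
Cost of shirts:
10 x $11 = $110
Total cost: $6 + $110 = $116
Total weight: 12 lbs
Average: $116 / 12 = $9.6666... ≈ $9.67/lb

$9.67/lb


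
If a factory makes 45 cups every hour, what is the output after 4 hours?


Production rate: 45 cups per hour
Time: 4 hours
Total: 45 x 4 = 180 cups

180 cups


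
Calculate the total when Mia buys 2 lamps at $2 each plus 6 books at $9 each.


Cost of lamps:
2 x $2 = $4
Cost of books:
6 x $9 = $54
Add both:
$4 + $54 = $58

$58


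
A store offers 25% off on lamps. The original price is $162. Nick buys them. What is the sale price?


Calculate the discount amount:
25% of $162 = $40.50
Subtract from original:
$162 - $40.50 = $121.50

$121.50


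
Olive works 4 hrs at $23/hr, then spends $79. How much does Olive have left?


Calculate earnings:
4 x $23 = $92
Subtract spending:
$92 - $79 = $13

$13


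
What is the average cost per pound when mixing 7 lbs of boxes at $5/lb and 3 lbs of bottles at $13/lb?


Cost of boxes:
7 x $5 = $35
Cost of bottles:
3 x $13 = $39
Total cost: $35 + $39 = $74
Total weight: 10 lbs
Average: $74 / 10 = $7.40/lb

$7.40/lb


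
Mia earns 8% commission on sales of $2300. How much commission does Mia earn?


Convert rate to decimal:
8% = 0.08
Multiply by sales:
$2300 x 0.08 = $184

$184


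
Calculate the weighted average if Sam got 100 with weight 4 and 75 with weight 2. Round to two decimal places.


Weighted sum:
4 x 100 + 2 x 75 = 550
Total weight:
4 + 2 = 6
Weighted average:
550 / 6 = 91.6666... ≈ 91.67

91.67


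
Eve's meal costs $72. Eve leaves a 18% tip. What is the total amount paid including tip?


Calculate the tip:
18% of $72 = $12.96
Add tip to meal cost:
$72 + $12.96 = $84.96

$84.96


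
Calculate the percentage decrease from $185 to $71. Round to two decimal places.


Find the absolute change:
|71 - 185| = 114
Divide by original and multiply by 100:
114 / 185 x 100 = 61.6216...% ≈ 61.62%

61.62%


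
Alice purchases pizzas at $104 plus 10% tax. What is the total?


Calculate the tax:
10% of $104 = $10.40
Add tax to price:
$104 + $10.40 = $114.40

$114.40


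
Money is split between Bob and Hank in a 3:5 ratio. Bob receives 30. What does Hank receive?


Find the multiplier:
30 / 3 = 10
Apply to Hank's share:
5 x 10 = 50

50


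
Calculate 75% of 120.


Convert percentage to decimal:
75% = 0.75
Multiply:
120 x 0.75 = 90

90


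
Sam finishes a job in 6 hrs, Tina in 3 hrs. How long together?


Sam's rate: 1/6 of the job per hour
Tina's rate: 1/3 of the job per hour
Combined rate: 1/6 + 1/3 = 1/2 per hour
Time = 1 / (1/2) = 2 hours

2 hours


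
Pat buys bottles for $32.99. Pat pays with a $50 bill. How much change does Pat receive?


Start with the amount paid:
$50
Subtract the price:
$50 - $32.99 = $17.01

$17.01


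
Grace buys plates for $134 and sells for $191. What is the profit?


Selling price = $191
Cost price = $134
Profit = selling price - cost price:
Profit = $191 - $134 = $57

$57


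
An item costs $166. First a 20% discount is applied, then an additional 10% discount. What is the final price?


First discount:
20% of $166 = $33.20
Price after first discount:
$166 - $33.20 = $132.80
Second discount:
10% of $132.80 = $13.28
Final price:
$132.80 - $13.28 = $119.52

$119.52


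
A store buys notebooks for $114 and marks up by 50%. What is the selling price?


Calculate the markup amount:
50% of $114 = $57
Add to cost:
$114 + $57 = $171

$171


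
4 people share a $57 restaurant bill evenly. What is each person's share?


Total bill: $57
Number of people: 4
Each pays: $57 / 4 = $14.25

$14.25


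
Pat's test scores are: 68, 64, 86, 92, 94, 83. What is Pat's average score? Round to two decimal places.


Add the scores:
68 + 64 + 86 + 92 + 94 + 83 = 487
Divide by the number of tests:
487 / 6 = 81.1666... ≈ 81.17

81.17


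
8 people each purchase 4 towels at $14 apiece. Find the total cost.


Cost per person:
4 x $14 = $56
Group total:
8 x $56 = $448

$448


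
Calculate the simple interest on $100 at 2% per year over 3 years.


Use the formula I = P x R x T / 100
P x R x T = 100 x 2 x 3 = 600
I = 600 / 100 = $6

$6


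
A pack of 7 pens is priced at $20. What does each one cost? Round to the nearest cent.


Total cost: $20
Number of items: 7
Unit price: $20 / 7 = $2.8571... ≈ $2.86

$2.86


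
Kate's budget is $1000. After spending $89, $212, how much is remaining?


Add up expenses:
$89 + $212 = $301
Subtract from budget:
$1000 - $301 = $699

$699


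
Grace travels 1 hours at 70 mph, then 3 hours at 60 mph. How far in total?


Leg 1 distance:
70 x 1 = 70 miles
Leg 2 distance:
60 x 3 = 180 miles
Total distance:
70 + 180 = 250 miles

250 miles


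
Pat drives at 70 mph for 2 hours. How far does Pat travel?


Use the formula: distance = speed x time
Speed = 70 mph, Time = 2 hours
70 x 2 = 140 miles

140 miles


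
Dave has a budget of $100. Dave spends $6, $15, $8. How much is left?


Add up expenses:
$6 + $15 + $8 = $29
Subtract from budget:
$100 - $29 = $71

$71


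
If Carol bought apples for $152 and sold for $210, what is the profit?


Selling price = $210
Cost price = $152
Profit = selling price - cost price:
Profit = $210 - $152 = $58

$58


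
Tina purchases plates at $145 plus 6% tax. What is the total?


Calculate the tax:
6% of $145 = $8.70
Add tax to price:
$145 + $8.70 = $153.70

$153.70


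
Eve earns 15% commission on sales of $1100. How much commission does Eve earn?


Convert rate to decimal:
15% = 0.15
Multiply by sales:
$1100 x 0.15 = $165

$165


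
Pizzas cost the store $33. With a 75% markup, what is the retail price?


Calculate the markup amount:
75% of $33 = $24.75
Add to cost:
$33 + $24.75 = $57.75

$57.75


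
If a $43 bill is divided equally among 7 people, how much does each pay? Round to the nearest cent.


Total bill: $43
Number of people: 7
Each pays: $43 / 7 = $6.1428... ≈ $6.14

$6.14


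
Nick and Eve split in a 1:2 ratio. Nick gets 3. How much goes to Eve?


Find the multiplier:
3 / 1 = 3
Apply to Eve's share:
2 x 3 = 6

6


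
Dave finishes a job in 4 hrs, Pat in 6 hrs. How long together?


Dave's rate: 1/4 of the job per hour
Pat's rate: 1/6 of the job per hour
Combined rate: 1/4 + 1/6 = 5/12 per hour
Time = 1 / (5/12) = 12/5 = 2.4 hours

2.4 hours


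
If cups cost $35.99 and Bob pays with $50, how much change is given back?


Start with the amount paid:
$50
Subtract the price:
$50 - $35.99 = $14.01

$14.01


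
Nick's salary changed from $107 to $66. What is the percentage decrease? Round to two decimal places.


Find the absolute change:
|66 - 107| = 41
Divide by original and multiply by 100:
41 / 107 x 100 = 38.3177...% ≈ 38.32%

38.32%


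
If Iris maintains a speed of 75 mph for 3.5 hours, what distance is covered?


Use the formula: distance = speed x time
Speed = 75 mph, Time = 3.5 hours
75 x 3.5 = 262.5 miles

262.5 miles


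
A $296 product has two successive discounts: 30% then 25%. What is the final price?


First discount:
30% of $296 = $88.80
Price after first discount:
$296 - $88.80 = $207.20
Second discount:
25% of $207.20 = $51.80
Final price:
$207.20 - $51.80 = $155.40

$155.40


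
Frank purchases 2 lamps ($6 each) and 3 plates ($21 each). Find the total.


Cost of lamps:
2 x $6 = $12
Cost of plates:
3 x $21 = $63
Add both:
$12 + $63 = $75

$75


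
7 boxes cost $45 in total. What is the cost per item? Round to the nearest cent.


Total cost: $45
Number of items: 7
Unit price: $45 / 7 = $6.4285... ≈ $6.43

$6.43


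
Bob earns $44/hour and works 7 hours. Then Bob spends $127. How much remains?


Calculate earnings:
7 x $44 = $308
Subtract spending:
$308 - $127 = $181

$181


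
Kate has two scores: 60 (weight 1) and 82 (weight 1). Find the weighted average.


Weighted sum:
1 x 60 + 1 x 82 = 142
Total weight:
1 + 1 = 2
Weighted average:
142 / 2 = 71

71


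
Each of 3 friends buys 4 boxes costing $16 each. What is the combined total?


Cost per person:
4 x $16 = $64
Group total:
3 x $64 = $192

$192


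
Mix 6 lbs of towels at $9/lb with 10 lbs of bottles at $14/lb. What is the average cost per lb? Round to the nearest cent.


Cost of towels:
6 x $9 = $54
Cost of bottles:
10 x $14 = $140
Total cost: $54 + $140 = $194
Total weight: 16 lbs
Average: $194 / 16 = $12.125 ≈ $12.13/lb

$12.13/lb


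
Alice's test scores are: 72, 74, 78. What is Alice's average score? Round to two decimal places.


Add the scores:
72 + 74 + 78 = 224
Divide by the number of tests:
224 / 3 = 74.6666... ≈ 74.67

74.67


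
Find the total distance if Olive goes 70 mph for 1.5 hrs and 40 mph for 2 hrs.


Leg 1 distance:
70 x 1.5 = 105 miles
Leg 2 distance:
40 x 2 = 80 miles
Total distance:
105 + 80 = 185 miles

185 miles


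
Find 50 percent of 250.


Convert percentage to decimal:
50% = 0.5
Multiply:
250 x 0.5 = 125

125


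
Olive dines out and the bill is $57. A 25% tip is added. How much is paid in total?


Calculate the tip:
25% of $57 = $14.25
Add tip to meal cost:
$57 + $14.25 = $71.25

$71.25


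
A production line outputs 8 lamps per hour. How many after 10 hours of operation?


Production rate: 8 lamps per hour
Time: 10 hours
Total: 8 x 10 = 80 lamps

80 lamps


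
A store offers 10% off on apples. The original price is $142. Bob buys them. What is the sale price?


Calculate the discount amount:
10% of $142 = $14.20
Subtract from original:
$142 - $14.20 = $127.80

$127.80


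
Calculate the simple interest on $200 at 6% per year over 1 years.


Use the formula I = P x R x T / 100
P x R x T = 200 x 6 x 1 = 1200
I = 1200 / 100 = $12

$12


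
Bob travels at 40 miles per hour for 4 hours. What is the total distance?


Use the formula: distance = speed x time
Speed = 40 mph, Time = 4 hours
40 x 4 = 160 miles

160 miles


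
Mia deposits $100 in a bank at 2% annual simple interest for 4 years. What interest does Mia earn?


Use the formula I = P x R x T / 100
P x R x T = 100 x 2 x 4 = 800
I = 800 / 100 = $8

$8


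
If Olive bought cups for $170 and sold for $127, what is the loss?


Selling price = $127
Cost price = $170
Loss = cost price - selling price:
Loss = $170 - $127 = $43

$43


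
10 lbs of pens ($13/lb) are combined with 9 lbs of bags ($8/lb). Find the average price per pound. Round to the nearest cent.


Cost of pens:
10 x $13 = $130
Cost of bags:
9 x $8 = $72
Total cost: $130 + $72 = $202
Total weight: 19 lbs
Average: $202 / 19 = $10.6315... ≈ $10.63/lb

$10.63/lb


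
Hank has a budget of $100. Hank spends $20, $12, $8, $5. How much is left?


Add up expenses:
$20 + $12 + $8 + $5 = $45
Subtract from budget:
$100 - $45 = $55

$55


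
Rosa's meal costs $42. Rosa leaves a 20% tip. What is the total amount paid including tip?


Calculate the tip:
20% of $42 = $8.40
Add tip to meal cost:
$42 + $8.40 = $50.40

$50.40


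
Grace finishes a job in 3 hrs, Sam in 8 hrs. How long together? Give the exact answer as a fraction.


Grace's rate: 1/3 of the job per hour
Sam's rate: 1/8 of the job per hour
Combined rate: 1/3 + 1/8 = 11/24 per hour
Time = 1 / (11/24) = 24/11 hours (≈ 2.18 hours)

24/11 hours


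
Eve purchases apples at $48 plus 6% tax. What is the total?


Calculate the tax:
6% of $48 = $2.88
Add tax to price:
$48 + $2.88 = $50.88

$50.88


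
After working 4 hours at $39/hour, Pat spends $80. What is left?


Calculate earnings:
4 x $39 = $156
Subtract spending:
$156 - $80 = $76

$76


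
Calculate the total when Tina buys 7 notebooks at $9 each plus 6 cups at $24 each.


Cost of notebooks:
7 x $9 = $63
Cost of cups:
6 x $24 = $144
Add both:
$63 + $144 = $207

$207


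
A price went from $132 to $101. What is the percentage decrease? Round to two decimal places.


Find the absolute change:
|101 - 132| = 31
Divide by original and multiply by 100:
31 / 132 x 100 = 23.4848...% ≈ 23.48%

23.48%


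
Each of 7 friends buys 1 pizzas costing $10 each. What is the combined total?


Cost per person:
1 x $10 = $10
Group total:
7 x $10 = $70

$70


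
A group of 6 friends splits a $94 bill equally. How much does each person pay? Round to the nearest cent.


Total bill: $94
Number of people: 6
Each pays: $94 / 6 = $15.6666... ≈ $15.67

$15.67


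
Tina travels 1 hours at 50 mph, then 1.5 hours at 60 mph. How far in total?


Leg 1 distance:
50 x 1 = 50 miles
Leg 2 distance:
60 x 1.5 = 90 miles
Total distance:
50 + 90 = 140 miles

140 miles


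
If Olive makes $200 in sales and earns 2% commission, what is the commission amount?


Convert rate to decimal:
2% = 0.02
Multiply by sales:
$200 x 0.02 = $4

$4


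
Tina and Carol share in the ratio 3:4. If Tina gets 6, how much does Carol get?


Find the multiplier:
6 / 3 = 2
Apply to Carol's share:
4 x 2 = 8

8


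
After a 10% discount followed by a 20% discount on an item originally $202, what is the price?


First discount:
10% of $202 = $20.20
Price after first discount:
$202 - $20.20 = $181.80
Second discount:
20% of $181.80 = $36.36
Final price:
$181.80 - $36.36 = $145.44

$145.44


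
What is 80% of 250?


Convert percentage to decimal:
80% = 0.8
Multiply:
250 x 0.8 = 200

200


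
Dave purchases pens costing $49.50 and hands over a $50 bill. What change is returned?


Start with the amount paid:
$50
Subtract the price:
$50 - $49.50 = $0.50

$0.50


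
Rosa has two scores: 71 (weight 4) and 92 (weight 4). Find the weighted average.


Weighted sum:
4 x 71 + 4 x 92 = 652
Total weight:
4 + 4 = 8
Weighted average:
652 / 8 = 81.5

81.5


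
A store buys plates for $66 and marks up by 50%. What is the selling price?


Calculate the markup amount:
50% of $66 = $33
Add to cost:
$66 + $33 = $99

$99


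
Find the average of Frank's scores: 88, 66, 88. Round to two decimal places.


Add the scores:
88 + 66 + 88 = 242
Divide by the number of tests:
242 / 3 = 80.6666... ≈ 80.67

80.67


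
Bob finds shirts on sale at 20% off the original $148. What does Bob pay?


Calculate the discount amount:
20% of $148 = $29.60
Subtract from original:
$148 - $29.60 = $118.40

$118.40


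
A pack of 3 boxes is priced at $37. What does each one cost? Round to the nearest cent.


Total cost: $37
Number of items: 3
Unit price: $37 / 3 = $12.3333... ≈ $12.33

$12.33


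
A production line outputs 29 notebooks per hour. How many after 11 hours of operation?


Production rate: 29 notebooks per hour
Time: 11 hours
Total: 29 x 11 = 319 notebooks

319 notebooks


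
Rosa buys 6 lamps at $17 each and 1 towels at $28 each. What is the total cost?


Cost of lamps:
6 x $17 = $102
Cost of towels:
1 x $28 = $28
Add both:
$102 + $28 = $130

$130


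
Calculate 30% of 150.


Convert percentage to decimal:
30% = 0.3
Multiply:
150 x 0.3 = 45

45


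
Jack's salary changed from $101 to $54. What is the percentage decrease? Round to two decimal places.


Find the absolute change:
|54 - 101| = 47
Divide by original and multiply by 100:
47 / 101 x 100 = 46.5346...% ≈ 46.53%

46.53%


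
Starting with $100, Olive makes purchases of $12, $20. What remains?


Add up expenses:
$12 + $20 = $32
Subtract from budget:
$100 - $32 = $68

$68


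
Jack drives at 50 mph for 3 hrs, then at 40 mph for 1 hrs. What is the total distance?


Leg 1 distance:
50 x 3 = 150 miles
Leg 2 distance:
40 x 1 = 40 miles
Total distance:
150 + 40 = 190 miles

190 miles


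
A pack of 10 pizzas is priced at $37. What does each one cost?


Total cost: $37
Number of items: 10
Unit price: $37 / 10 = $3.70

$3.70


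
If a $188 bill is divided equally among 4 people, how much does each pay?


Total bill: $188
Number of people: 4
Each pays: $188 / 4 = $47

$47


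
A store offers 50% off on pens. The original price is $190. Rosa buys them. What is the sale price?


Calculate the discount amount:
50% of $190 = $95
Subtract from original:
$190 - $95 = $95

$95


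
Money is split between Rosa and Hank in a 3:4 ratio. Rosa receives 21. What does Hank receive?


Find the multiplier:
21 / 3 = 7
Apply to Hank's share:
4 x 7 = 28

28


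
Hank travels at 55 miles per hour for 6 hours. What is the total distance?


Use the formula: distance = speed x time
Speed = 55 mph, Time = 6 hours
55 x 6 = 330 miles

330 miles


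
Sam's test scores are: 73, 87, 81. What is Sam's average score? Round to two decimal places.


Add the scores:
73 + 87 + 81 = 241
Divide by the number of tests:
241 / 3 = 80.3333... ≈ 80.33

80.33


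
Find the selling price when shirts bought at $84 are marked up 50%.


Calculate the markup amount:
50% of $84 = $42
Add to cost:
$84 + $42 = $126

$126


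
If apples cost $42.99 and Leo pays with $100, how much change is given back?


Start with the amount paid:
$100
Subtract the price:
$100 - $42.99 = $57.01

$57.01


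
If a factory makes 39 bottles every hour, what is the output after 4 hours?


Production rate: 39 bottles per hour
Time: 4 hours
Total: 39 x 4 = 156 bottles

156 bottles


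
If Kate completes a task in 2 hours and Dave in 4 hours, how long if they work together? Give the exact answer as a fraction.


Kate's rate: 1/2 of the job per hour
Dave's rate: 1/4 of the job per hour
Combined rate: 1/2 + 1/4 = 3/4 per hour
Time = 1 / (3/4) = 4/3 hours (≈ 1.33 hours)

4/3 hours


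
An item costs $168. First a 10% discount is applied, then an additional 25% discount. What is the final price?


First discount:
10% of $168 = $16.80
Price after first discount:
$168 - $16.80 = $151.20
Second discount:
25% of $151.20 = $37.80
Final price:
$151.20 - $37.80 = $113.40

$113.40


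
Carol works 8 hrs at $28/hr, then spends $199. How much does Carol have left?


Calculate earnings:
8 x $28 = $224
Subtract spending:
$224 - $199 = $25

$25


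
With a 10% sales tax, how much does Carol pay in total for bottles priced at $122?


Calculate the tax:
10% of $122 = $12.20
Add tax to price:
$122 + $12.20 = $134.20

$134.20


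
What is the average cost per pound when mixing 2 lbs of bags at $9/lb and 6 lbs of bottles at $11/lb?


Cost of bags:
2 x $9 = $18
Cost of bottles:
6 x $11 = $66
Total cost: $18 + $66 = $84
Total weight: 8 lbs
Average: $84 / 8 = $10.50/lb

$10.50/lb


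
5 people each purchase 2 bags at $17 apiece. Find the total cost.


Cost per person:
2 x $17 = $34
Group total:
5 x $34 = $170

$170


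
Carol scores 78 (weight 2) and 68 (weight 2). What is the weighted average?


Weighted sum:
2 x 78 + 2 x 68 = 292
Total weight:
2 + 2 = 4
Weighted average:
292 / 4 = 73

73


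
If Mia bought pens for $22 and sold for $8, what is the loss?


Selling price = $8
Cost price = $22
Loss = cost price - selling price:
Loss = $22 - $8 = $14

$14


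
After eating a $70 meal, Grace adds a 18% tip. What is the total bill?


Calculate the tip:
18% of $70 = $12.60
Add tip to meal cost:
$70 + $12.60 = $82.60

$82.60


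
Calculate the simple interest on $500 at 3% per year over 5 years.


Use the formula I = P x R x T / 100
P x R x T = 500 x 3 x 5 = 7500
I = 7500 / 100 = $75

$75


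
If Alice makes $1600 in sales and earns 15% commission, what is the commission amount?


Convert rate to decimal:
15% = 0.15
Multiply by sales:
$1600 x 0.15 = $240

$240


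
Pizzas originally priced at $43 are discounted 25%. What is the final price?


Calculate the discount amount:
25% of $43 = $10.75
Subtract from original:
$43 - $10.75 = $32.25

$32.25


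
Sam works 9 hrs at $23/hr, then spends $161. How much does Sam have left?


Calculate earnings:
9 x $23 = $207
Subtract spending:
$207 - $161 = $46

$46


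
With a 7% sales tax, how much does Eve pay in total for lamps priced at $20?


Calculate the tax:
7% of $20 = $1.40
Add tax to price:
$20 + $1.40 = $21.40

$21.40


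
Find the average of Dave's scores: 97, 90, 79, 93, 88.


Add the scores:
97 + 90 + 79 + 93 + 88 = 447
Divide by the number of tests:
447 / 5 = 89.4

89.4


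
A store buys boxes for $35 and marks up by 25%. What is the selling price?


Calculate the markup amount:
25% of $35 = $8.75
Add to cost:
$35 + $8.75 = $43.75

$43.75


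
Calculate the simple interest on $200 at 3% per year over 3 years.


Use the formula I = P x R x T / 100
P x R x T = 200 x 3 x 3 = 1800
I = 1800 / 100 = $18

$18


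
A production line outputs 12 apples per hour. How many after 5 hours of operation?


Production rate: 12 apples per hour
Time: 5 hours
Total: 12 x 5 = 60 apples

60 apples


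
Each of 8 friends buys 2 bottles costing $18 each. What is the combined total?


Cost per person:
2 x $18 = $36
Group total:
8 x $36 = $288

$288


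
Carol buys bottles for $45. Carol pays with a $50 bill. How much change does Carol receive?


Start with the amount paid:
$50
Subtract the price:
$50 - $45 = $5

$5


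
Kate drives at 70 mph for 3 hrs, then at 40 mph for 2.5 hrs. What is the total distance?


Leg 1 distance:
70 x 3 = 210 miles
Leg 2 distance:
40 x 2.5 = 100 miles
Total distance:
210 + 100 = 310 miles

310 miles


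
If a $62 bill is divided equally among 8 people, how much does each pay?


Total bill: $62
Number of people: 8
Each pays: $62 / 8 = $7.75

$7.75


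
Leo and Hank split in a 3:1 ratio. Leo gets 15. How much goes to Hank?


Find the multiplier:
15 / 3 = 5
Apply to Hank's share:
1 x 5 = 5

5


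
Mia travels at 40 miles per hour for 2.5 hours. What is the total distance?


Use the formula: distance = speed x time
Speed = 40 mph, Time = 2.5 hours
40 x 2.5 = 100 miles

100 miles


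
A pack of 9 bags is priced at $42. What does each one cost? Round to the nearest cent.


Total cost: $42
Number of items: 9
Unit price: $42 / 9 = $4.6666... ≈ $4.67

$4.67


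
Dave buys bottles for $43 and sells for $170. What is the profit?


Selling price = $170
Cost price = $43
Profit = selling price - cost price:
Profit = $170 - $43 = $127

$127


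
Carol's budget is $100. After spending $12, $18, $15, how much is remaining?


Add up expenses:
$12 + $18 + $15 = $45
Subtract from budget:
$100 - $45 = $55

$55


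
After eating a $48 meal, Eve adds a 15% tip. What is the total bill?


Calculate the tip:
15% of $48 = $7.20
Add tip to meal cost:
$48 + $7.20 = $55.20

$55.20


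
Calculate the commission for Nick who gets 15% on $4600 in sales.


Convert rate to decimal:
15% = 0.15
Multiply by sales:
$4600 x 0.15 = $690

$690


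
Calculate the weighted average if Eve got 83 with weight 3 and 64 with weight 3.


Weighted sum:
3 x 83 + 3 x 64 = 441
Total weight:
3 + 3 = 6
Weighted average:
441 / 6 = 73.5

73.5


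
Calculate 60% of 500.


Convert percentage to decimal:
60% = 0.6
Multiply:
500 x 0.6 = 300

300


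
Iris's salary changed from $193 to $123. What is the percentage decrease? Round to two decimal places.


Find the absolute change:
|123 - 193| = 70
Divide by original and multiply by 100:
70 / 193 x 100 = 36.2694...% ≈ 36.27%

36.27%


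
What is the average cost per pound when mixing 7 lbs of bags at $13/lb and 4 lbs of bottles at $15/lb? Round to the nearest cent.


Cost of bags:
7 x $13 = $91
Cost of bottles:
4 x $15 = $60
Total cost: $91 + $60 = $151
Total weight: 11 lbs
Average: $151 / 11 = $13.7272... ≈ $13.73/lb

$13.73/lb


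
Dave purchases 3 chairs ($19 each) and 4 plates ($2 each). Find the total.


Cost of chairs:
3 x $19 = $57
Cost of plates:
4 x $2 = $8
Add both:
$57 + $8 = $65

$65


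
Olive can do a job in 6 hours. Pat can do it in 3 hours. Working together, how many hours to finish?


Olive's rate: 1/6 of the job per hour
Pat's rate: 1/3 of the job per hour
Combined rate: 1/6 + 1/3 = 1/2 per hour
Time = 1 / (1/2) = 2 hours

2 hours


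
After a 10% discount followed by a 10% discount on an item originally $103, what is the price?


First discount:
10% of $103 = $10.30
Price after first discount:
$103 - $10.30 = $92.70
Second discount:
10% of $92.70 = $9.27
Final price:
$92.70 - $9.27 = $83.43

$83.43


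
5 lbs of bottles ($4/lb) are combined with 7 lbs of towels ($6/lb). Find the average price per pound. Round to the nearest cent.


Cost of bottles:
5 x $4 = $20
Cost of towels:
7 x $6 = $42
Total cost: $20 + $42 = $62
Total weight: 12 lbs
Average: $62 / 12 = $5.1666... ≈ $5.17/lb

$5.17/lb


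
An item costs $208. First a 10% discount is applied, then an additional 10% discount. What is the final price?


First discount:
10% of $208 = $20.80
Price after first discount:
$208 - $20.80 = $187.20
Second discount:
10% of $187.20 = $18.72
Final price:
$187.20 - $18.72 = $168.48

$168.48


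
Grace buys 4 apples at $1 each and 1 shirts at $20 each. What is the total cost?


Cost of apples:
4 x $1 = $4
Cost of shirts:
1 x $20 = $20
Add both:
$4 + $20 = $24

$24


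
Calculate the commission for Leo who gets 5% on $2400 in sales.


Convert rate to decimal:
5% = 0.05
Multiply by sales:
$2400 x 0.05 = $120

$120


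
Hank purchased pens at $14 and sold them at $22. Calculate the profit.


Selling price = $22
Cost price = $14
Profit = selling price - cost price:
Profit = $22 - $14 = $8

$8


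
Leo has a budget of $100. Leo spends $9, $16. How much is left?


Add up expenses:
$9 + $16 = $25
Subtract from budget:
$100 - $25 = $75

$75


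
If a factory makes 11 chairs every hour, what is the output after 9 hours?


Production rate: 11 chairs per hour
Time: 9 hours
Total: 11 x 9 = 99 chairs

99 chairs


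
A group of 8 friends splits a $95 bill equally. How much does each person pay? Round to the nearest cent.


Total bill: $95
Number of people: 8
Each pays: $95 / 8 = $11.875 ≈ $11.88

$11.88


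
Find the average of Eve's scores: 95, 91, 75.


Add the scores:
95 + 91 + 75 = 261
Divide by the number of tests:
261 / 3 = 87

87


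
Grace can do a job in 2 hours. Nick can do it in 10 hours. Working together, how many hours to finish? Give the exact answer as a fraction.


Grace's rate: 1/2 of the job per hour
Nick's rate: 1/10 of the job per hour
Combined rate: 1/2 + 1/10 = 3/5 per hour
Time = 1 / (3/5) = 5/3 hours (≈ 1.67 hours)

5/3 hours


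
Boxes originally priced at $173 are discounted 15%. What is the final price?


Calculate the discount amount:
15% of $173 = $25.95
Subtract from original:
$173 - $25.95 = $147.05

$147.05


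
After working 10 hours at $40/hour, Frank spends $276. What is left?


Calculate earnings:
10 x $40 = $400
Subtract spending:
$400 - $276 = $124

$124


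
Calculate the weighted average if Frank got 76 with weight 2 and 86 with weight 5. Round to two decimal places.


Weighted sum:
2 x 76 + 5 x 86 = 582
Total weight:
2 + 5 = 7
Weighted average:
582 / 7 = 83.1428... ≈ 83.14

83.14


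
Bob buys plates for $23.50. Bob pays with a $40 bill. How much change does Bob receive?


Start with the amount paid:
$40
Subtract the price:
$40 - $23.50 = $16.50

$16.50


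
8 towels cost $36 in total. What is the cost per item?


Total cost: $36
Number of items: 8
Unit price: $36 / 8 = $4.50

$4.50


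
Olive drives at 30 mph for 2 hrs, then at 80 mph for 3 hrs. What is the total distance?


Leg 1 distance:
30 x 2 = 60 miles
Leg 2 distance:
80 x 3 = 240 miles
Total distance:
60 + 240 = 300 miles

300 miles


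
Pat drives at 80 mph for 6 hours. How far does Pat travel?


Use the formula: distance = speed x time
Speed = 80 mph, Time = 6 hours
80 x 6 = 480 miles

480 miles


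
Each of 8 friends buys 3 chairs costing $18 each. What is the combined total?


Cost per person:
3 x $18 = $54
Group total:
8 x $54 = $432

$432


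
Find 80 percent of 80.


Convert percentage to decimal:
80% = 0.8
Multiply:
80 x 0.8 = 64

64


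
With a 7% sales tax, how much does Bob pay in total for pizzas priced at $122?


Calculate the tax:
7% of $122 = $8.54
Add tax to price:
$122 + $8.54 = $130.54

$130.54


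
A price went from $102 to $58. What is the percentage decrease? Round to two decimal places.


Find the absolute change:
|58 - 102| = 44
Divide by original and multiply by 100:
44 / 102 x 100 = 43.1372...% ≈ 43.14%

43.14%


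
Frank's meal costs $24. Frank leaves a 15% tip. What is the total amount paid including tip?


Calculate the tip:
15% of $24 = $3.60
Add tip to meal cost:
$24 + $3.60 = $27.60

$27.60


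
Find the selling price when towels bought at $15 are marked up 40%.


Calculate the markup amount:
40% of $15 = $6
Add to cost:
$15 + $6 = $21

$21


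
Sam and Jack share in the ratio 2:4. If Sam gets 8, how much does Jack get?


Find the multiplier:
8 / 2 = 4
Apply to Jack's share:
4 x 4 = 16

16


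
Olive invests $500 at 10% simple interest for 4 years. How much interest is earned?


Use the formula I = P x R x T / 100
P x R x T = 500 x 10 x 4 = 20000
I = 20000 / 100 = $200

$200


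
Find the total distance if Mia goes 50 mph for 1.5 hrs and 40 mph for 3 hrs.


Leg 1 distance:
50 x 1.5 = 75 miles
Leg 2 distance:
40 x 3 = 120 miles
Total distance:
75 + 120 = 195 miles

195 miles


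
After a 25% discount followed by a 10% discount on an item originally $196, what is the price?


First discount:
25% of $196 = $49
Price after first discount:
$196 - $49 = $147
Second discount:
10% of $147 = $14.70
Final price:
$147 - $14.70 = $132.30

$132.30


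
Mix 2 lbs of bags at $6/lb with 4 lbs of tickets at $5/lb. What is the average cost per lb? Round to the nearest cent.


Cost of bags:
2 x $6 = $12
Cost of tickets:
4 x $5 = $20
Total cost: $12 + $20 = $32
Total weight: 6 lbs
Average: $32 / 6 = $5.3333... ≈ $5.33/lb

$5.33/lb


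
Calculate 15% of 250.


Convert percentage to decimal:
15% = 0.15
Multiply:
250 x 0.15 = 37.5

37.5


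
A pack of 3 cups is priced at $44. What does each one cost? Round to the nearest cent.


Total cost: $44
Number of items: 3
Unit price: $44 / 3 = $14.6666... ≈ $14.67

$14.67


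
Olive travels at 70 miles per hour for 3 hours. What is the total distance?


Use the formula: distance = speed x time
Speed = 70 mph, Time = 3 hours
70 x 3 = 210 miles

210 miles


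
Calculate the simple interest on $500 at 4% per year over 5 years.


Use the formula I = P x R x T / 100
P x R x T = 500 x 4 x 5 = 10000
I = 10000 / 100 = $100

$100


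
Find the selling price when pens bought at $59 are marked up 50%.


Calculate the markup amount:
50% of $59 = $29.50
Add to cost:
$59 + $29.50 = $88.50

$88.50


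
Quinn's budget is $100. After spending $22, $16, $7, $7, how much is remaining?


Add up expenses:
$22 + $16 + $7 + $7 = $52
Subtract from budget:
$100 - $52 = $48

$48


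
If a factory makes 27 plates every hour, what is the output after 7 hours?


Production rate: 27 plates per hour
Time: 7 hours
Total: 27 x 7 = 189 plates

189 plates


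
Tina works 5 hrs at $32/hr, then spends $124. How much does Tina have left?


Calculate earnings:
5 x $32 = $160
Subtract spending:
$160 - $124 = $36

$36


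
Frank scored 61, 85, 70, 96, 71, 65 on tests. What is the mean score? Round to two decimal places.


Add the scores:
61 + 85 + 70 + 96 + 71 + 65 = 448
Divide by the number of tests:
448 / 6 = 74.6666... ≈ 74.67

74.67


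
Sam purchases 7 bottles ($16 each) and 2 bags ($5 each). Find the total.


Cost of bottles:
7 x $16 = $112
Cost of bags:
2 x $5 = $10
Add both:
$112 + $10 = $122

$122


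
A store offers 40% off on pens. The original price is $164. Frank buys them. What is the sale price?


Calculate the discount amount:
40% of $164 = $65.60
Subtract from original:
$164 - $65.60 = $98.40

$98.40


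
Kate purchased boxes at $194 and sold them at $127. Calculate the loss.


Selling price = $127
Cost price = $194
Loss = cost price - selling price:
Loss = $194 - $127 = $67

$67


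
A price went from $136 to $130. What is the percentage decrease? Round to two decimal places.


Find the absolute change:
|130 - 136| = 6
Divide by original and multiply by 100:
6 / 136 x 100 = 4.4117...% ≈ 4.41%

4.41%


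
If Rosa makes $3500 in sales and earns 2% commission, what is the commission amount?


Convert rate to decimal:
2% = 0.02
Multiply by sales:
$3500 x 0.02 = $70

$70


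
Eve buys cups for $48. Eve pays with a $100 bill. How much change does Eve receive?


Start with the amount paid:
$100
Subtract the price:
$100 - $48 = $52

$52


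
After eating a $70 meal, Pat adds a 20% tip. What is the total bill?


Calculate the tip:
20% of $70 = $14
Add tip to meal cost:
$70 + $14 = $84

$84


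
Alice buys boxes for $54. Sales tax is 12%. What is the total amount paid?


Calculate the tax:
12% of $54 = $6.48
Add tax to price:
$54 + $6.48 = $60.48

$60.48


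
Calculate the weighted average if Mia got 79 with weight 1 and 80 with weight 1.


Weighted sum:
1 x 79 + 1 x 80 = 159
Total weight:
1 + 1 = 2
Weighted average:
159 / 2 = 79.5

79.5


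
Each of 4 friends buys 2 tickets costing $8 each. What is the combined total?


Cost per person:
2 x $8 = $16
Group total:
4 x $16 = $64

$64


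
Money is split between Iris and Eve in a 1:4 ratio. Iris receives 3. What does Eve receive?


Find the multiplier:
3 / 1 = 3
Apply to Eve's share:
4 x 3 = 12

12


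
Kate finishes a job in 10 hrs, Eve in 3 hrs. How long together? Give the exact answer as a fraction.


Kate's rate: 1/10 of the job per hour
Eve's rate: 1/3 of the job per hour
Combined rate: 1/10 + 1/3 = 13/30 per hour
Time = 1 / (13/30) = 30/13 hours (≈ 2.31 hours)

30/13 hours


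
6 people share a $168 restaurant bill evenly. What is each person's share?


Total bill: $168
Number of people: 6
Each pays: $168 / 6 = $28

$28


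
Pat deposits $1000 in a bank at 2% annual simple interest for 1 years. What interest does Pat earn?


Use the formula I = P x R x T / 100
P x R x T = 1000 x 2 x 1 = 2000
I = 2000 / 100 = $20

$20


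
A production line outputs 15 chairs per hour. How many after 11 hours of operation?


Production rate: 15 chairs per hour
Time: 11 hours
Total: 15 x 11 = 165 chairs

165 chairs


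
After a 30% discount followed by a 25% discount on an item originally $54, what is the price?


First discount:
30% of $54 = $16.20
Price after first discount:
$54 - $16.20 = $37.80
Second discount:
25% of $37.80 = $9.45
Final price:
$37.80 - $9.45 = $28.35

$28.35


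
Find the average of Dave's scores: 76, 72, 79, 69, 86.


Add the scores:
76 + 72 + 79 + 69 + 86 = 382
Divide by the number of tests:
382 / 5 = 76.4

76.4


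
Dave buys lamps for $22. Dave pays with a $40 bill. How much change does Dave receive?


Start with the amount paid:
$40
Subtract the price:
$40 - $22 = $18

$18


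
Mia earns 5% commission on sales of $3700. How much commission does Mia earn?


Convert rate to decimal:
5% = 0.05
Multiply by sales:
$3700 x 0.05 = $185

$185
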